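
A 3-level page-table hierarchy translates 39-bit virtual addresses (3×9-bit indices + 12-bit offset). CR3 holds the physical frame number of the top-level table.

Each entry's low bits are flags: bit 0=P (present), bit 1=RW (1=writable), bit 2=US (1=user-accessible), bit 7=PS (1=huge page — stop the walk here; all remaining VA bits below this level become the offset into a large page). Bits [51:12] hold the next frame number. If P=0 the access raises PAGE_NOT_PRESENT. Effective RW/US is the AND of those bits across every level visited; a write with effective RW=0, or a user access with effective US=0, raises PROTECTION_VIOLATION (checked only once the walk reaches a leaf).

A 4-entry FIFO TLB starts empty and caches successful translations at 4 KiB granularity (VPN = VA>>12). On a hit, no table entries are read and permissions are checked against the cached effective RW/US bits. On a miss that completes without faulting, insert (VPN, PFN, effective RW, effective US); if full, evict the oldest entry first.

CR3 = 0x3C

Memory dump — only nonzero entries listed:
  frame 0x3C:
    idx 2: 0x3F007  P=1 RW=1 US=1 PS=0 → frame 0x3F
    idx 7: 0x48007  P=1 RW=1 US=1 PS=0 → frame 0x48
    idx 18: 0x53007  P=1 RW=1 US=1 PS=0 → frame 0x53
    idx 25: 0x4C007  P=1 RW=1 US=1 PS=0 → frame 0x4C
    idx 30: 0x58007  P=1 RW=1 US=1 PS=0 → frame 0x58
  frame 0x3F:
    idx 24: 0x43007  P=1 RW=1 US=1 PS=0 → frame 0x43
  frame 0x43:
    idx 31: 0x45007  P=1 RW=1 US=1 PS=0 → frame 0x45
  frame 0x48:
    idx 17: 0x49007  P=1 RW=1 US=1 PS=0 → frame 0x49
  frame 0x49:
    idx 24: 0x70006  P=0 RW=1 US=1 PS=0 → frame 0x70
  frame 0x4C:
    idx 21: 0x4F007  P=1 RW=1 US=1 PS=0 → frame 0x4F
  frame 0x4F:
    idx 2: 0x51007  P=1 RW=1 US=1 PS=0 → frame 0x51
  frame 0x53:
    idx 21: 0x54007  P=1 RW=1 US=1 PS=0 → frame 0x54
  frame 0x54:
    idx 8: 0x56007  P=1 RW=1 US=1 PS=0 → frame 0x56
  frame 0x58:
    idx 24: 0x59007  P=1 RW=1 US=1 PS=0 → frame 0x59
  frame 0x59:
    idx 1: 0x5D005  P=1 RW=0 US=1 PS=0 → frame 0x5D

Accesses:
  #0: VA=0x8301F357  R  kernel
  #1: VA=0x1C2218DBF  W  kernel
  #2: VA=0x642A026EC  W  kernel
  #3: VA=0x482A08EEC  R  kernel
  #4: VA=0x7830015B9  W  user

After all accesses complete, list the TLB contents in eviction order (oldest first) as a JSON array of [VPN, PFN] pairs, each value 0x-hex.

Trace:
#0 VA=0x8301F357 (r,kernel):
  lvl0: tbl 0x3C, slot 2 ⇒ 0x3F007 (P1/RW1/US1/PS0)
  lvl1: tbl 0x3F, slot 24 ⇒ 0x43007 (P1/RW1/US1/PS0)
  lvl2: tbl 0x43, slot 31 ⇒ 0x45007 (P1/RW1/US1/PS0)
  → PA=0x45357  (3 entries read)
#1 VA=0x1C2218DBF (w,kernel):
  lvl0: tbl 0x3C, slot 7 ⇒ 0x48007 (P1/RW1/US1/PS0)
  lvl1: tbl 0x48, slot 17 ⇒ 0x49007 (P1/RW1/US1/PS0)
  lvl2: tbl 0x49, slot 24 ⇒ 0x70006 (P0/RW1/US1/PS0)
  ✗ PAGE_NOT_PRESENT  [3 reads]
#2 VA=0x642A026EC (w,kernel):
  lvl0: tbl 0x3C, slot 25 ⇒ 0x4C007 (P1/RW1/US1/PS0)
  lvl1: tbl 0x4C, slot 21 ⇒ 0x4F007 (P1/RW1/US1/PS0)
  lvl2: tbl 0x4F, slot 2 ⇒ 0x51007 (P1/RW1/US1/PS0)
  → PA=0x516EC  (3 entries read)
#3 VA=0x482A08EEC (r,kernel):
  lvl0: tbl 0x3C, slot 18 ⇒ 0x53007 (P1/RW1/US1/PS0)
  lvl1: tbl 0x53, slot 21 ⇒ 0x54007 (P1/RW1/US1/PS0)
  lvl2: tbl 0x54, slot 8 ⇒ 0x56007 (P1/RW1/US1/PS0)
  → PA=0x56EEC  (3 entries read)
#4 VA=0x7830015B9 (w,user):
  lvl0: tbl 0x3C, slot 30 ⇒ 0x58007 (P1/RW1/US1/PS0)
  lvl1: tbl 0x58, slot 24 ⇒ 0x59007 (P1/RW1/US1/PS0)
  lvl2: tbl 0x59, slot 1 ⇒ 0x5D005 (P1/RW0/US1/PS0)
  ✗ PROTECTION_VIOLATION  [3 reads]

TLB: [["0x8301F", "0x45"], ["0x642A02", "0x51"], ["0x482A08", "0x56"]]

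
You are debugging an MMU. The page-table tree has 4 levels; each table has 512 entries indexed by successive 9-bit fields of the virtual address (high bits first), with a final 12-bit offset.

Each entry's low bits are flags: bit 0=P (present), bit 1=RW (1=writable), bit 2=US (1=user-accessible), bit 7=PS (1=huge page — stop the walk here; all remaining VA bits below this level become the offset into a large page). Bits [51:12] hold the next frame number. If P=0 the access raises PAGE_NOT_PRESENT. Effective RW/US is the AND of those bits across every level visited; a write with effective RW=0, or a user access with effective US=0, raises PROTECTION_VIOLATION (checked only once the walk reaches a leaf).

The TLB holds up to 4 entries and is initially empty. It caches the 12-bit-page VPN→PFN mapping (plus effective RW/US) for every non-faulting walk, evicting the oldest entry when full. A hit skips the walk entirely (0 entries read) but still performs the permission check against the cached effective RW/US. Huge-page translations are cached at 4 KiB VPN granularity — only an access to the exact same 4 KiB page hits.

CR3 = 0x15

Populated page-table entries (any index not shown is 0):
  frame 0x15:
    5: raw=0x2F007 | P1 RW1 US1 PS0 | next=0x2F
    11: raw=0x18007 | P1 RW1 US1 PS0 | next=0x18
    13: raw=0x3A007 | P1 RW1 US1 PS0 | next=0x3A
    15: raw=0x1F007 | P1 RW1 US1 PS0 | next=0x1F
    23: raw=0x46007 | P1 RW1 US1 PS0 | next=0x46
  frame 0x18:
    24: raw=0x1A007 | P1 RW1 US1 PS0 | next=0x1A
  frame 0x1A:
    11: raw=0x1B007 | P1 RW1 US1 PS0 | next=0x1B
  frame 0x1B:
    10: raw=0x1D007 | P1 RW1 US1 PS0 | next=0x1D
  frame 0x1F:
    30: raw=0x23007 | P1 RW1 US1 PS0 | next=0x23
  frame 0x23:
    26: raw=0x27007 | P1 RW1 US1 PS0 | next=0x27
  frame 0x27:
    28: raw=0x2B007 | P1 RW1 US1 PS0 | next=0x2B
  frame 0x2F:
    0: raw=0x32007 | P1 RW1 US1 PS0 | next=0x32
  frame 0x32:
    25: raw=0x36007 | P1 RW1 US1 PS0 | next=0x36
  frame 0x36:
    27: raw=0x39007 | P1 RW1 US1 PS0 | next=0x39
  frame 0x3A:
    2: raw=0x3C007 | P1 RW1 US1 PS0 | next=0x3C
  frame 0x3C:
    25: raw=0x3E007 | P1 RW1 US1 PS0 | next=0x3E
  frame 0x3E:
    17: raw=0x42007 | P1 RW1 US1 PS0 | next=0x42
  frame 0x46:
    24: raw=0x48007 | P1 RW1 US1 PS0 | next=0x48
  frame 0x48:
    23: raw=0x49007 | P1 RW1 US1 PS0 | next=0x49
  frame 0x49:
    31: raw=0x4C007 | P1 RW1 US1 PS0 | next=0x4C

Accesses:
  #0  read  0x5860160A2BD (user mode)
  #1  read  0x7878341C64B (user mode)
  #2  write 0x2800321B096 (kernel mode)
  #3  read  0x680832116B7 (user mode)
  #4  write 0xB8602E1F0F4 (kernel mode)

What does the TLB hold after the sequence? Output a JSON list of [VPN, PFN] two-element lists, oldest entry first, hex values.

Trace:
#0 VA=0x5860160A2BD (r,user):
  lvl0: tbl 0x15, slot 11 ⇒ 0x18007 (P1/RW1/US1/PS0)
  lvl1: tbl 0x18, slot 24 ⇒ 0x1A007 (P1/RW1/US1/PS0)
  lvl2: tbl 0x1A, slot 11 ⇒ 0x1B007 (P1/RW1/US1/PS0)
  lvl3: tbl 0x1B, slot 10 ⇒ 0x1D007 (P1/RW1/US1/PS0)
  ✓ 0x1D2BD  — 4 lookups
#1 VA=0x7878341C64B (r,user):
  lvl0: tbl 0x15, slot 15 ⇒ 0x1F007 (P1/RW1/US1/PS0)
  lvl1: tbl 0x1F, slot 30 ⇒ 0x23007 (P1/RW1/US1/PS0)
  lvl2: tbl 0x23, slot 26 ⇒ 0x27007 (P1/RW1/US1/PS0)
  lvl3: tbl 0x27, slot 28 ⇒ 0x2B007 (P1/RW1/US1/PS0)
  ✓ 0x2B64B  — 4 lookups
#2 VA=0x2800321B096 (w,kernel):
  lvl0: tbl 0x15, slot 5 ⇒ 0x2F007 (P1/RW1/US1/PS0)
  lvl1: tbl 0x2F, slot 0 ⇒ 0x32007 (P1/RW1/US1/PS0)
  lvl2: tbl 0x32, slot 25 ⇒ 0x36007 (P1/RW1/US1/PS0)
  lvl3: tbl 0x36, slot 27 ⇒ 0x39007 (P1/RW1/US1/PS0)
  ✓ 0x39096  — 4 lookups
#3 VA=0x680832116B7 (r,user):
  lvl0: tbl 0x15, slot 13 ⇒ 0x3A007 (P1/RW1/US1/PS0)
  lvl1: tbl 0x3A, slot 2 ⇒ 0x3C007 (P1/RW1/US1/PS0)
  lvl2: tbl 0x3C, slot 25 ⇒ 0x3E007 (P1/RW1/US1/PS0)
  lvl3: tbl 0x3E, slot 17 ⇒ 0x42007 (P1/RW1/US1/PS0)
  ✓ 0x426B7  — 4 lookups
#4 VA=0xB8602E1F0F4 (w,kernel):
  lvl0: tbl 0x15, slot 23 ⇒ 0x46007 (P1/RW1/US1/PS0)
  lvl1: tbl 0x46, slot 24 ⇒ 0x48007 (P1/RW1/US1/PS0)
  lvl2: tbl 0x48, slot 23 ⇒ 0x49007 (P1/RW1/US1/PS0)
  lvl3: tbl 0x49, slot 31 ⇒ 0x4C007 (P1/RW1/US1/PS0)
  ✓ 0x4C0F4  — 4 lookups

TLB: [["0x7878341C", "0x2B"], ["0x2800321B", "0x39"], ["0x68083211", "0x42"], ["0xB8602E1F", "0x4C"]]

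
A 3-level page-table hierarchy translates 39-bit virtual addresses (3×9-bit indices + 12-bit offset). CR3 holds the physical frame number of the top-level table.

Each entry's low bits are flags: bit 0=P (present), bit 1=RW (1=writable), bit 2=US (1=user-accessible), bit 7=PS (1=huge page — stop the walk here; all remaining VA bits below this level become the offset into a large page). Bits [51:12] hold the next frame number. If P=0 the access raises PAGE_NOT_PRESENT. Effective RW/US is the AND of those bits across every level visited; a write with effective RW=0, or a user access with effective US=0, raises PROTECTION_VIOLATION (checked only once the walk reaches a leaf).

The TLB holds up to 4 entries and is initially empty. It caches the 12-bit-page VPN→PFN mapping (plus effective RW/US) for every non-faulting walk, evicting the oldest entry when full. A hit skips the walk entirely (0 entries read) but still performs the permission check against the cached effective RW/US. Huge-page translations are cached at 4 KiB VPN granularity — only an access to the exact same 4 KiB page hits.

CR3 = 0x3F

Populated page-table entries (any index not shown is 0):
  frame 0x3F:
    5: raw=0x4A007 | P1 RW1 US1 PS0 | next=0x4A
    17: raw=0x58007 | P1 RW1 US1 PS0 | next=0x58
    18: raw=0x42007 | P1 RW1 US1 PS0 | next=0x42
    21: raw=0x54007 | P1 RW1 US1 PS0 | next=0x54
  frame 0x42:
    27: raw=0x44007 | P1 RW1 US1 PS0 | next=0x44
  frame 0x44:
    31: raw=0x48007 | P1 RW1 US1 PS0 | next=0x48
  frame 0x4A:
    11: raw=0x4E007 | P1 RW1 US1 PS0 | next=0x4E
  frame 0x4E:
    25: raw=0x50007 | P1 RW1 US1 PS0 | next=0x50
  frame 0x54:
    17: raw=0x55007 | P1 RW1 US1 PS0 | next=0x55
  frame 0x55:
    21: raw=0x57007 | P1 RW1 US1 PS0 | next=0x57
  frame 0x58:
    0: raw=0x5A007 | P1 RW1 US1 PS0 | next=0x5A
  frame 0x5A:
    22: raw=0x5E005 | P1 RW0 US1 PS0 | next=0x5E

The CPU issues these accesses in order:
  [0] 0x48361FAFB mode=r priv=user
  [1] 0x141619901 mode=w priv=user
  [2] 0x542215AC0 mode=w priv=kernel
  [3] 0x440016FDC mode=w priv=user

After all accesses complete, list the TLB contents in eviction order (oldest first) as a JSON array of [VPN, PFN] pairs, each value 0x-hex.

Trace:
#0 VA=0x48361FAFB (r,user):
  L0 @0x3F[18] → 0x42007  P=1,RW=1,US=1,PS=0
  L1 @0x42[27] → 0x44007  P=1,RW=1,US=1,PS=0
  L2 @0x44[31] → 0x48007  P=1,RW=1,US=1,PS=0
  → PA=0x48AFB  (3 entries read)
#1 VA=0x141619901 (w,user):
  L0 @0x3F[5] → 0x4A007  P=1,RW=1,US=1,PS=0
  L1 @0x4A[11] → 0x4E007  P=1,RW=1,US=1,PS=0
  L2 @0x4E[25] → 0x50007  P=1,RW=1,US=1,PS=0
  → PA=0x50901  (3 entries read)
#2 VA=0x542215AC0 (w,kernel):
  L0 @0x3F[21] → 0x54007  P=1,RW=1,US=1,PS=0
  L1 @0x54[17] → 0x55007  P=1,RW=1,US=1,PS=0
  L2 @0x55[21] → 0x57007  P=1,RW=1,US=1,PS=0
  → PA=0x57AC0  (3 entries read)
#3 VA=0x440016FDC (w,user):
  L0 @0x3F[17] → 0x58007  P=1,RW=1,US=1,PS=0
  L1 @0x58[0] → 0x5A007  P=1,RW=1,US=1,PS=0
  L2 @0x5A[22] → 0x5E005  P=1,RW=0,US=1,PS=0
  ⇒ fault: PROTECTION_VIOLATION  — 3 lookups

TLB: [["0x48361F", "0x48"], ["0x141619", "0x50"], ["0x542215", "0x57"]]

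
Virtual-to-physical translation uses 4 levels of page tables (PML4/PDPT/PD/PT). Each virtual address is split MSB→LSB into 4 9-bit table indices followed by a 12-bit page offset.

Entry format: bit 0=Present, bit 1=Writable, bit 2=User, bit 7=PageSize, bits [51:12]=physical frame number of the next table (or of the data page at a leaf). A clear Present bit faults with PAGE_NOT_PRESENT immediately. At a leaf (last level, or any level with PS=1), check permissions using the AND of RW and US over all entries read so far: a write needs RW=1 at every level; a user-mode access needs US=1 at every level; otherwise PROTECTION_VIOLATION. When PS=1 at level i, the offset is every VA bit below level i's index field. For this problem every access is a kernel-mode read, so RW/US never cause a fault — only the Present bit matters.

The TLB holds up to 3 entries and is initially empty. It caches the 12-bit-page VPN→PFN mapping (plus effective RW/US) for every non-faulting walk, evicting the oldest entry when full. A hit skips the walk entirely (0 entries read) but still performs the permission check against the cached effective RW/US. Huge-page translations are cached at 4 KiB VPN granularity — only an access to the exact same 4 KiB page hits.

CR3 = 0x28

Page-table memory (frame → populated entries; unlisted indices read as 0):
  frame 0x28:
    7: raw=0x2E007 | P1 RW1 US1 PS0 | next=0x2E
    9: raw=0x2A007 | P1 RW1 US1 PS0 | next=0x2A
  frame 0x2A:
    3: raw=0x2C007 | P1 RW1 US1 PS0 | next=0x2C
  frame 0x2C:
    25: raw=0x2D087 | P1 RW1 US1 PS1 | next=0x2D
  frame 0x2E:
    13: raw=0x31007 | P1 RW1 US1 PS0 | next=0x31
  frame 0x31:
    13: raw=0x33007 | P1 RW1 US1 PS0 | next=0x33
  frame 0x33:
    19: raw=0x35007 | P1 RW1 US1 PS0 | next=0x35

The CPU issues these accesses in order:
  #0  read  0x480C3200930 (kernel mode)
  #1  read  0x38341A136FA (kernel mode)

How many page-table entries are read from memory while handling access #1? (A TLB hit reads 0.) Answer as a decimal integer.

Walk each access:
#0 VA=0x480C3200930 (r,kernel):
  L0 @0x28[9] → 0x2A007  P=1,RW=1,US=1,PS=0
  L1 @0x2A[3] → 0x2C007  P=1,RW=1,US=1,PS=0
  L2 @0x2C[25] → 0x2D087  P=1,RW=1,US=1,PS=1
  → PA=0x2D930 (huge @L2)  (3 entries read)
#1 VA=0x38341A136FA (r,kernel):
  L0 @0x28[7] → 0x2E007  P=1,RW=1,US=1,PS=0
  L1 @0x2E[13] → 0x31007  P=1,RW=1,US=1,PS=0
  L2 @0x31[13] → 0x33007  P=1,RW=1,US=1,PS=0
  L3 @0x33[19] → 0x35007  P=1,RW=1,US=1,PS=0
  → PA=0x356FA  (4 entries read)

Entries read for #1: 4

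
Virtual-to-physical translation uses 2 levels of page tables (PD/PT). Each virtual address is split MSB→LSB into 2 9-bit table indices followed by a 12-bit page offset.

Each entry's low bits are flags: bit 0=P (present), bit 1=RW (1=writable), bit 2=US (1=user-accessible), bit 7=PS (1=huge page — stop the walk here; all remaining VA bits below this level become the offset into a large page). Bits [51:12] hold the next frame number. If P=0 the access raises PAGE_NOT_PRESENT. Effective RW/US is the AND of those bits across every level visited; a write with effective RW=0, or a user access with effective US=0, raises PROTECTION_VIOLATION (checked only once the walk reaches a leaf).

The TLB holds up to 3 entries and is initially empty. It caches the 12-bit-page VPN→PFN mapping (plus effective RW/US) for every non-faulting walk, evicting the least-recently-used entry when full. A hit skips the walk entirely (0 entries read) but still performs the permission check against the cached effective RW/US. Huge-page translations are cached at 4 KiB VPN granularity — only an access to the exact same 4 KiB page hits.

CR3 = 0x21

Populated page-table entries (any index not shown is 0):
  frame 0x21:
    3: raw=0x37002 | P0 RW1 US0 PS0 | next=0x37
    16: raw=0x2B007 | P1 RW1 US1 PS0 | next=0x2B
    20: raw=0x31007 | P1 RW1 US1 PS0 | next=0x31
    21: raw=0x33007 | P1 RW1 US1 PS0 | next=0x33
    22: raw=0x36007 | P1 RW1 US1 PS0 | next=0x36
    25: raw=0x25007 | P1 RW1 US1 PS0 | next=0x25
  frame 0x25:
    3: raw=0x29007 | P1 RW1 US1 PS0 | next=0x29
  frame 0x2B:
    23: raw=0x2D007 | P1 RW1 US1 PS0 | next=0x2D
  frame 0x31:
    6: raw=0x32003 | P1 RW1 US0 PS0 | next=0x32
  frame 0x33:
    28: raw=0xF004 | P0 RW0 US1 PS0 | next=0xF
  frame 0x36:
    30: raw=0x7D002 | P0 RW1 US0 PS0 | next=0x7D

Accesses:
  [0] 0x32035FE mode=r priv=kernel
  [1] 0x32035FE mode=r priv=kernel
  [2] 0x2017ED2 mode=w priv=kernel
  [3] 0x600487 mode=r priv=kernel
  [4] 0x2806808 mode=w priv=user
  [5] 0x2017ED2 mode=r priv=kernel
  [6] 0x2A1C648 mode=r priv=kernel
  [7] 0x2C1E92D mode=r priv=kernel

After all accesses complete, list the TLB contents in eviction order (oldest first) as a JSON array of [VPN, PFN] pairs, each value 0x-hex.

Walk each access:
#0 VA=0x32035FE (r,kernel):
  lvl0: tbl 0x21, slot 25 ⇒ 0x25007 (P1/RW1/US1/PS0)
  lvl1: tbl 0x25, slot 3 ⇒ 0x29007 (P1/RW1/US1/PS0)
  ✓ 0x295FE  — 2 lookups
#1 VA=0x32035FE (r,kernel):
  TLB hit vpn=0x3203 → PA=0x295FE
#2 VA=0x2017ED2 (w,kernel):
  lvl0: tbl 0x21, slot 16 ⇒ 0x2B007 (P1/RW1/US1/PS0)
  lvl1: tbl 0x2B, slot 23 ⇒ 0x2D007 (P1/RW1/US1/PS0)
  ✓ 0x2DED2  — 2 lookups
#3 VA=0x600487 (r,kernel):
  lvl0: tbl 0x21, slot 3 ⇒ 0x37002 (P0/RW1/US0/PS0)
  → PAGE_NOT_PRESENT  (1 entries read)
#4 VA=0x2806808 (w,user):
  lvl0: tbl 0x21, slot 20 ⇒ 0x31007 (P1/RW1/US1/PS0)
  lvl1: tbl 0x31, slot 6 ⇒ 0x32003 (P1/RW1/US0/PS0)
  → PROTECTION_VIOLATION  (2 entries read)
#5 VA=0x2017ED2 (r,kernel):
  TLB hit vpn=0x2017 → PA=0x2DED2
#6 VA=0x2A1C648 (r,kernel):
  lvl0: tbl 0x21, slot 21 ⇒ 0x33007 (P1/RW1/US1/PS0)
  lvl1: tbl 0x33, slot 28 ⇒ 0xF004 (P0/RW0/US1/PS0)
  → PAGE_NOT_PRESENT  (2 entries read)
#7 VA=0x2C1E92D (r,kernel):
  lvl0: tbl 0x21, slot 22 ⇒ 0x36007 (P1/RW1/US1/PS0)
  lvl1: tbl 0x36, slot 30 ⇒ 0x7D002 (P0/RW1/US0/PS0)
  → PAGE_NOT_PRESENT  (2 entries read)

TLB: [["0x3203", "0x29"], ["0x2017", "0x2D"]]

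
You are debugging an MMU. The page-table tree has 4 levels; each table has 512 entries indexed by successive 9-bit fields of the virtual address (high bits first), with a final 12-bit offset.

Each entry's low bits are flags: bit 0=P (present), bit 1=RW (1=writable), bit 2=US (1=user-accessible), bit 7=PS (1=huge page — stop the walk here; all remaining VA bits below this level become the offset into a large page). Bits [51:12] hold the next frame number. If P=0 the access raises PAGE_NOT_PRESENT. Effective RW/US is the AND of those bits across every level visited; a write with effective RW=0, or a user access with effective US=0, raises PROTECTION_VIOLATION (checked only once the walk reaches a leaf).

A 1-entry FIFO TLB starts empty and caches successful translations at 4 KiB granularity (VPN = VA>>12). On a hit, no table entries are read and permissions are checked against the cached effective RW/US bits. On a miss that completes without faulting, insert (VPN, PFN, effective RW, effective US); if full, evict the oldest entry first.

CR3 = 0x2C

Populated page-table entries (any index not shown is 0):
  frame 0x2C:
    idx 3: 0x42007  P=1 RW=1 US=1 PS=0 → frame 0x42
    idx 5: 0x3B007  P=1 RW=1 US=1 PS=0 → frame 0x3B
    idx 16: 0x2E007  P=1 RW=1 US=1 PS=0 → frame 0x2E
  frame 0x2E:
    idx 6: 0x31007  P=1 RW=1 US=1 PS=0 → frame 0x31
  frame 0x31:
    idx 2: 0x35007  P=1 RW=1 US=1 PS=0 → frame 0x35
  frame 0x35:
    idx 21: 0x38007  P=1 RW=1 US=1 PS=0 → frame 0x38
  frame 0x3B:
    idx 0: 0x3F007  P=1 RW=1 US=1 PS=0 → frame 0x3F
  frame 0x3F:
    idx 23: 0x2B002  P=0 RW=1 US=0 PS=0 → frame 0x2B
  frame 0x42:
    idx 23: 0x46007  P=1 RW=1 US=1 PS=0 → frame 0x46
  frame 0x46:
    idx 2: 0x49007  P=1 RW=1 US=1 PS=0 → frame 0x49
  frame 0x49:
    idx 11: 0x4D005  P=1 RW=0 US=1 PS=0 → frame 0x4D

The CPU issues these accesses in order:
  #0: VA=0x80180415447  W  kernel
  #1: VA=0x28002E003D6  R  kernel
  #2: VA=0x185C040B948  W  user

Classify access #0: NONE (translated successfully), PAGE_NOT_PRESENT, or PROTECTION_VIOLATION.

Per-access translation:
#0 VA=0x80180415447 (w,kernel):
  lvl0: tbl 0x2C, slot 16 ⇒ 0x2E007 (P1/RW1/US1/PS0)
  lvl1: tbl 0x2E, slot 6 ⇒ 0x31007 (P1/RW1/US1/PS0)
  lvl2: tbl 0x31, slot 2 ⇒ 0x35007 (P1/RW1/US1/PS0)
  lvl3: tbl 0x35, slot 21 ⇒ 0x38007 (P1/RW1/US1/PS0)
  ✓ 0x38447  — 4 lookups
#1 VA=0x28002E003D6 (r,kernel):
  lvl0: tbl 0x2C, slot 5 ⇒ 0x3B007 (P1/RW1/US1/PS0)
  lvl1: tbl 0x3B, slot 0 ⇒ 0x3F007 (P1/RW1/US1/PS0)
  lvl2: tbl 0x3F, slot 23 ⇒ 0x2B002 (P0/RW1/US0/PS0)
  ✗ PAGE_NOT_PRESENT  [3 reads]
#2 VA=0x185C040B948 (w,user):
  lvl0: tbl 0x2C, slot 3 ⇒ 0x42007 (P1/RW1/US1/PS0)
  lvl1: tbl 0x42, slot 23 ⇒ 0x46007 (P1/RW1/US1/PS0)
  lvl2: tbl 0x46, slot 2 ⇒ 0x49007 (P1/RW1/US1/PS0)
  lvl3: tbl 0x49, slot 11 ⇒ 0x4D005 (P1/RW0/US1/PS0)
  ✗ PROTECTION_VIOLATION  [4 reads]

Access #0 fault: NONE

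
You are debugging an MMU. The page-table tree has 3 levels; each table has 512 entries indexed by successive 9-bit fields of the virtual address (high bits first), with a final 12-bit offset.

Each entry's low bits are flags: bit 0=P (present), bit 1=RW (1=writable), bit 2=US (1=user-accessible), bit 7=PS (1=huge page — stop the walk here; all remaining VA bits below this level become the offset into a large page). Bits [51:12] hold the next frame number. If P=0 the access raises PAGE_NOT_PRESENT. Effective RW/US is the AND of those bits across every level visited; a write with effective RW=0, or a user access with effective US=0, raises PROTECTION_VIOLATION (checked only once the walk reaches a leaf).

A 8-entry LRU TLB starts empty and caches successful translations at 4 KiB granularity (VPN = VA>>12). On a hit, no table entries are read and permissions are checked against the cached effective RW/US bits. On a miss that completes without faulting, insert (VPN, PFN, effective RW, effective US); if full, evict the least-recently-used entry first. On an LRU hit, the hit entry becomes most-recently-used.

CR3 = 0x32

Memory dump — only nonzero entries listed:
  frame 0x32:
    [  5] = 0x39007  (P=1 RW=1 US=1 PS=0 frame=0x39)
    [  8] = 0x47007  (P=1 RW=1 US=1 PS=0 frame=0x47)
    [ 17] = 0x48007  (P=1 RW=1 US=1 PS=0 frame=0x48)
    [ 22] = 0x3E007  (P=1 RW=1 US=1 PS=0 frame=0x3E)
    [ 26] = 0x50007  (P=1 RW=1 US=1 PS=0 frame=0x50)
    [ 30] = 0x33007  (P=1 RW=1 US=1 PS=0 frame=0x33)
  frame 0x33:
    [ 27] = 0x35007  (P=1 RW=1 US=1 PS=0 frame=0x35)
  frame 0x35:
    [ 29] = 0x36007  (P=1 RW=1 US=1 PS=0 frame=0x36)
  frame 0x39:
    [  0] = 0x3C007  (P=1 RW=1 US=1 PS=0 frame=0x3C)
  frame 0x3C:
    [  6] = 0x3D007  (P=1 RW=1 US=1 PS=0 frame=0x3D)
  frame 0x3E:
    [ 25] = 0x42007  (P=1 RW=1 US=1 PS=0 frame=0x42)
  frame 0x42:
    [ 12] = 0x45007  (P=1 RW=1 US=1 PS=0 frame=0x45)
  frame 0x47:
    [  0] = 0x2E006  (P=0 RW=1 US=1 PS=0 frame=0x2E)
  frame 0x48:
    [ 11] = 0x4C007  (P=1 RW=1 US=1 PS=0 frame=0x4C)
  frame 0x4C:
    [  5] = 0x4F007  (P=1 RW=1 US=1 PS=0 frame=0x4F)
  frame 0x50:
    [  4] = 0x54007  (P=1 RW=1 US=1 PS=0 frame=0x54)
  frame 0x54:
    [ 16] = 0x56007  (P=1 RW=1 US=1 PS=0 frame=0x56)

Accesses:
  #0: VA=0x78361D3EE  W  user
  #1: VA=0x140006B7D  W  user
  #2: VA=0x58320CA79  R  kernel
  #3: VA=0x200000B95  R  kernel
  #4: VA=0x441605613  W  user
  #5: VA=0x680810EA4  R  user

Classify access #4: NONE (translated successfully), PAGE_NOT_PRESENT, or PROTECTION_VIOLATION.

Per-access translation:
#0 VA=0x78361D3EE (w,user):
  L0 @0x32[30] → 0x33007  P=1,RW=1,US=1,PS=0
  L1 @0x33[27] → 0x35007  P=1,RW=1,US=1,PS=0
  L2 @0x35[29] → 0x36007  P=1,RW=1,US=1,PS=0
  → PA=0x363EE  (3 entries read)
#1 VA=0x140006B7D (w,user):
  L0 @0x32[5] → 0x39007  P=1,RW=1,US=1,PS=0
  L1 @0x39[0] → 0x3C007  P=1,RW=1,US=1,PS=0
  L2 @0x3C[6] → 0x3D007  P=1,RW=1,US=1,PS=0
  → PA=0x3DB7D  (3 entries read)
#2 VA=0x58320CA79 (r,kernel):
  L0 @0x32[22] → 0x3E007  P=1,RW=1,US=1,PS=0
  L1 @0x3E[25] → 0x42007  P=1,RW=1,US=1,PS=0
  L2 @0x42[12] → 0x45007  P=1,RW=1,US=1,PS=0
  → PA=0x45A79  (3 entries read)
#3 VA=0x200000B95 (r,kernel):
  L0 @0x32[8] → 0x47007  P=1,RW=1,US=1,PS=0
  L1 @0x47[0] → 0x2E006  P=0,RW=1,US=1,PS=0
  ⇒ fault: PAGE_NOT_PRESENT  — 2 lookups
#4 VA=0x441605613 (w,user):
  L0 @0x32[17] → 0x48007  P=1,RW=1,US=1,PS=0
  L1 @0x48[11] → 0x4C007  P=1,RW=1,US=1,PS=0
  L2 @0x4C[5] → 0x4F007  P=1,RW=1,US=1,PS=0
  → PA=0x4F613  (3 entries read)
#5 VA=0x680810EA4 (r,user):
  L0 @0x32[26] → 0x50007  P=1,RW=1,US=1,PS=0
  L1 @0x50[4] → 0x54007  P=1,RW=1,US=1,PS=0
  L2 @0x54[16] → 0x56007  P=1,RW=1,US=1,PS=0
  → PA=0x56EA4  (3 entries read)

Access #4 fault: NONE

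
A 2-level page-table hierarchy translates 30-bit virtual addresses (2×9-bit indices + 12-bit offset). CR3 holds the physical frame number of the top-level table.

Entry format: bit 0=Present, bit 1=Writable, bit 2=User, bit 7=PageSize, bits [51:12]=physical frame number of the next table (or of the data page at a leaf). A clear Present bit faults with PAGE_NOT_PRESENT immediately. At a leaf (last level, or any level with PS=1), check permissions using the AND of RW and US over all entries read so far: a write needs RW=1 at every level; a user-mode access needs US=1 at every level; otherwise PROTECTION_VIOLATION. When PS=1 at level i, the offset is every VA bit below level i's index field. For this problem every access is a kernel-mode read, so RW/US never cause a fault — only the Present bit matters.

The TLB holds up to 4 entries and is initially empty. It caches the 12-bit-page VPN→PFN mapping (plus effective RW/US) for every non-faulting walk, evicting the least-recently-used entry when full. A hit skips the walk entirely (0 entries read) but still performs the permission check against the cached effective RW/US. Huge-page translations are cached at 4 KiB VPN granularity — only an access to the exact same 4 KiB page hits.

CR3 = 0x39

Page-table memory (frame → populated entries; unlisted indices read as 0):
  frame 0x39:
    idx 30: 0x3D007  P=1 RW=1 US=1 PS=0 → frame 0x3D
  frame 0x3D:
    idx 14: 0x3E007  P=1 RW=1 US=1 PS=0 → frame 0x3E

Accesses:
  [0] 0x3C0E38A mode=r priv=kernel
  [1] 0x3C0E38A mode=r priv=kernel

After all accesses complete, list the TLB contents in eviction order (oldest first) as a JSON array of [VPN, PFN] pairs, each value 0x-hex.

Per-access translation:
#0 VA=0x3C0E38A (r,kernel):
  L0 @0x39[30] → 0x3D007  P=1,RW=1,US=1,PS=0
  L1 @0x3D[14] → 0x3E007  P=1,RW=1,US=1,PS=0
  → PA=0x3E38A  (2 entries read)
#1 VA=0x3C0E38A (r,kernel):
  TLB hit vpn=0x3C0E → PA=0x3E38A

TLB: [["0x3C0E", "0x3E"]]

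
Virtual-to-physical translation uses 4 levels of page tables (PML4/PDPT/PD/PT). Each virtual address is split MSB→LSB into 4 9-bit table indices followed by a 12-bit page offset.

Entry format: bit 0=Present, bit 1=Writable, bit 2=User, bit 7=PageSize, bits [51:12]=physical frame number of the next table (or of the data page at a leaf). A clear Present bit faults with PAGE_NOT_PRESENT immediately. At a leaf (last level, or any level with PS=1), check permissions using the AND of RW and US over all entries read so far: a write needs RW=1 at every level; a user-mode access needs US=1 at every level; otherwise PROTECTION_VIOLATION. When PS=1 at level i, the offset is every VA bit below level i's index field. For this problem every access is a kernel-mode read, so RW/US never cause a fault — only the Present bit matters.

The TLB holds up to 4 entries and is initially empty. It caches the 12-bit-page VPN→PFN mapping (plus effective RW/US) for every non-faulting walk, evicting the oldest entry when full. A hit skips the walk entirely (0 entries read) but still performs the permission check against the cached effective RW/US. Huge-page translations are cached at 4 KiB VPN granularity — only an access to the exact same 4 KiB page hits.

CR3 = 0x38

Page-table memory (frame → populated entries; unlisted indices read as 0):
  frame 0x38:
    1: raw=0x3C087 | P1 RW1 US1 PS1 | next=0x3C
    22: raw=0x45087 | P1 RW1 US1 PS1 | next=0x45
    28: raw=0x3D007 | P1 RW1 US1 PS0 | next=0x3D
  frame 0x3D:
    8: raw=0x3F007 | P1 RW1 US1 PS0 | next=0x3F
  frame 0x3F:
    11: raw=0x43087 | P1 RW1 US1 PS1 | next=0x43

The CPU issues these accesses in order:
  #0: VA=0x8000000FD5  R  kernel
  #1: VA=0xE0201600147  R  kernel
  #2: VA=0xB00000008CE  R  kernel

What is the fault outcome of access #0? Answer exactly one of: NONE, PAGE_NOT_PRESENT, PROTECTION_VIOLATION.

Walk each access:
#0 VA=0x8000000FD5 (r,kernel):
  [0] read 0x38 idx=1: raw=0x3C087 flags P=1 W=1 U=1 S=1
  ⇒ phys 0x3CFD5 (huge @L0)  [1 reads]
#1 VA=0xE0201600147 (r,kernel):
  [0] read 0x38 idx=28: raw=0x3D007 flags P=1 W=1 U=1 S=0
  [1] read 0x3D idx=8: raw=0x3F007 flags P=1 W=1 U=1 S=0
  [2] read 0x3F idx=11: raw=0x43087 flags P=1 W=1 U=1 S=1
  ⇒ phys 0x43147 (huge @L2)  [3 reads]
#2 VA=0xB00000008CE (r,kernel):
  [0] read 0x38 idx=22: raw=0x45087 flags P=1 W=1 U=1 S=1
  ⇒ phys 0x458CE (huge @L0)  [1 reads]

Access #0 fault: NONE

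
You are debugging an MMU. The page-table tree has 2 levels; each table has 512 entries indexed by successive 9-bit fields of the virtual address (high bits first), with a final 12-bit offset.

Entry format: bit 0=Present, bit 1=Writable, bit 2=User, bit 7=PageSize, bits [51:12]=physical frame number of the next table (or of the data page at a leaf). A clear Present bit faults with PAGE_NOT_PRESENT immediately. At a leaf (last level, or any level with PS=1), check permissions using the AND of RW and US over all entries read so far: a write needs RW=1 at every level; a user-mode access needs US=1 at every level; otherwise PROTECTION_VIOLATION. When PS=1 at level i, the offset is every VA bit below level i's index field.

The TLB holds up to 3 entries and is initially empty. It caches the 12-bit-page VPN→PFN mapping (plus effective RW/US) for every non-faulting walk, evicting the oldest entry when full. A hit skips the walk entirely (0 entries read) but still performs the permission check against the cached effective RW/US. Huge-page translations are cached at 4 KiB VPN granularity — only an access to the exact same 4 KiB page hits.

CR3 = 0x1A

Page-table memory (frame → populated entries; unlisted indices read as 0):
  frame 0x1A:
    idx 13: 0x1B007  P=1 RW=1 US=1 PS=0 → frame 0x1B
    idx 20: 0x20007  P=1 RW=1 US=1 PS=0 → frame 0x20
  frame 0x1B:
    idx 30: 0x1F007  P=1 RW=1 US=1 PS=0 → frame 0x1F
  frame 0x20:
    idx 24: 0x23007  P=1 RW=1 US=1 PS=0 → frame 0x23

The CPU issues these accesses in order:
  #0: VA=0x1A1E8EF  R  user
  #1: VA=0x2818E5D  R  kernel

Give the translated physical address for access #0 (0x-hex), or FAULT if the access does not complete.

Per-access translation:
#0 VA=0x1A1E8EF (r,user):
  [0] read 0x1A idx=13: raw=0x1B007 flags P=1 W=1 U=1 S=0
  [1] read 0x1B idx=30: raw=0x1F007 flags P=1 W=1 U=1 S=0
  ⇒ phys 0x1F8EF  [2 reads]
#1 VA=0x2818E5D (r,kernel):
  [0] read 0x1A idx=20: raw=0x20007 flags P=1 W=1 U=1 S=0
  [1] read 0x20 idx=24: raw=0x23007 flags P=1 W=1 U=1 S=0
  ⇒ phys 0x23E5D  [2 reads]

Access #0 PA: 0x1F8EF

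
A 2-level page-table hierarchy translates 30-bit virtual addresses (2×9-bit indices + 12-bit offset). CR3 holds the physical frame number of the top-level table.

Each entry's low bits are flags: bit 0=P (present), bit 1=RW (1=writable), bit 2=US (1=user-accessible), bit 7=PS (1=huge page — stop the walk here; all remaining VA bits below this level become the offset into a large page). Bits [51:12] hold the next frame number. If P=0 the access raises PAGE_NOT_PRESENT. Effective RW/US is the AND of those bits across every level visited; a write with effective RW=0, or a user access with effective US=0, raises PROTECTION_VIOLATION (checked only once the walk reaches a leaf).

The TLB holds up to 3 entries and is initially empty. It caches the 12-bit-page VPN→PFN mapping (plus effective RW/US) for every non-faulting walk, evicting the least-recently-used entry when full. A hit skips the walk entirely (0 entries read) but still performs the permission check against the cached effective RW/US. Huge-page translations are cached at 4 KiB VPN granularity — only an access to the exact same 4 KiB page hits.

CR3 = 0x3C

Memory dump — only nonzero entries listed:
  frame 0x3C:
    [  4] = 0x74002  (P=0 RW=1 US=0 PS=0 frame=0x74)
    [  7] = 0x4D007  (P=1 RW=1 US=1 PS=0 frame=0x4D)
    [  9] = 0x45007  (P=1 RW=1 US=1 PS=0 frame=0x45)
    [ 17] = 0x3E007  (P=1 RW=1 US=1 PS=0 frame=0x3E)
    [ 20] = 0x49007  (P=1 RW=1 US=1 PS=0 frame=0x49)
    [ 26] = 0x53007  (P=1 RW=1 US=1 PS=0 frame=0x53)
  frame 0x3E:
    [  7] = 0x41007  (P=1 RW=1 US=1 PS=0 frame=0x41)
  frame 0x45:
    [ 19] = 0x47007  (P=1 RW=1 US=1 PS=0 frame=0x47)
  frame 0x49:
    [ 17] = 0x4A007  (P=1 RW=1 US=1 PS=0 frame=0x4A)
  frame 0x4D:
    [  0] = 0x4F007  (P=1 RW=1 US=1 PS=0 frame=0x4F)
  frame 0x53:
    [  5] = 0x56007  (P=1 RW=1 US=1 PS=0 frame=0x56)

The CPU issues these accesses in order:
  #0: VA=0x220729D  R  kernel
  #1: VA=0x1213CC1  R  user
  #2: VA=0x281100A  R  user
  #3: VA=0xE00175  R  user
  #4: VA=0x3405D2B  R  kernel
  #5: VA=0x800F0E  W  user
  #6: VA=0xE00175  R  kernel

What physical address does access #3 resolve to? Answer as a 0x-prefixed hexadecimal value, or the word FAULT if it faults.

Per-access translation:
#0 VA=0x220729D (r,kernel):
  L0 @0x3C[17] → 0x3E007  P=1,RW=1,US=1,PS=0
  L1 @0x3E[7] → 0x41007  P=1,RW=1,US=1,PS=0
  ⇒ phys 0x4129D  [2 reads]
#1 VA=0x1213CC1 (r,user):
  L0 @0x3C[9] → 0x45007  P=1,RW=1,US=1,PS=0
  L1 @0x45[19] → 0x47007  P=1,RW=1,US=1,PS=0
  ⇒ phys 0x47CC1  [2 reads]
#2 VA=0x281100A (r,user):
  L0 @0x3C[20] → 0x49007  P=1,RW=1,US=1,PS=0
  L1 @0x49[17] → 0x4A007  P=1,RW=1,US=1,PS=0
  ⇒ phys 0x4A00A  [2 reads]
#3 VA=0xE00175 (r,user):
  L0 @0x3C[7] → 0x4D007  P=1,RW=1,US=1,PS=0
  L1 @0x4D[0] → 0x4F007  P=1,RW=1,US=1,PS=0
  ⇒ phys 0x4F175  [2 reads]
#4 VA=0x3405D2B (r,kernel):
  L0 @0x3C[26] → 0x53007  P=1,RW=1,US=1,PS=0
  L1 @0x53[5] → 0x56007  P=1,RW=1,US=1,PS=0
  ⇒ phys 0x56D2B  [2 reads]
#5 VA=0x800F0E (w,user):
  L0 @0x3C[4] → 0x74002  P=0,RW=1,US=0,PS=0
  → PAGE_NOT_PRESENT  (1 entries read)
#6 VA=0xE00175 (r,kernel):
  TLB hit vpn=0xE00 → PA=0x4F175

Access #3 PA: 0x4F175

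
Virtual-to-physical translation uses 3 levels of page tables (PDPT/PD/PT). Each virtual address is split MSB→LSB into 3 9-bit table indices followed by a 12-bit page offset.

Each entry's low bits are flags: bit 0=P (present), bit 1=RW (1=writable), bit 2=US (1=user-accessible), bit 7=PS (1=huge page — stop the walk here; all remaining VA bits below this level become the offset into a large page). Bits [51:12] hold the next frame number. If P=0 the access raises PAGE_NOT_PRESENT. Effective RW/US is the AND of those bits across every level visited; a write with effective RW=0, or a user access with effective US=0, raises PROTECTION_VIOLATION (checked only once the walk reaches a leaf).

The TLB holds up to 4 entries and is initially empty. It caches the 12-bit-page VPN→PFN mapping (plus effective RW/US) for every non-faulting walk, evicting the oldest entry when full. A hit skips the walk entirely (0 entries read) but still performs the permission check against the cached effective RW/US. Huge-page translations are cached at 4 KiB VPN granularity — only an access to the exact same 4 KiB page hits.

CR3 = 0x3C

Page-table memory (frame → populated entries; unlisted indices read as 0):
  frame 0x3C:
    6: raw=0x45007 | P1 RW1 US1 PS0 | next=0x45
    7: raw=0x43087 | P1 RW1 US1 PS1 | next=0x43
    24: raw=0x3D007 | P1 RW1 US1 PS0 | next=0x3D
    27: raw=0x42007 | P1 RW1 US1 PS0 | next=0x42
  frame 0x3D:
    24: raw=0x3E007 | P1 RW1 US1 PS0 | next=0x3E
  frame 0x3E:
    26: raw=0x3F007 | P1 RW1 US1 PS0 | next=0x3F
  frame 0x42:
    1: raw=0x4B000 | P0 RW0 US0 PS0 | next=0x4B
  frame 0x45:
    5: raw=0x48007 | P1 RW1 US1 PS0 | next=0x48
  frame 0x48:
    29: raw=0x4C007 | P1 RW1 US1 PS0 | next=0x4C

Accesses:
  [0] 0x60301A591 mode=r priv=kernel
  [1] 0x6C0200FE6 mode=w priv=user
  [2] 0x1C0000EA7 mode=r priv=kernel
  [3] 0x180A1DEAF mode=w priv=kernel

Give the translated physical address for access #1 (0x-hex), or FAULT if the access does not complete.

Trace:
#0 VA=0x60301A591 (r,kernel):
  L0: frame=0x3C idx=24 entry=0x3D007 [P=1 RW=1 US=1 PS=0]
  L1: frame=0x3D idx=24 entry=0x3E007 [P=1 RW=1 US=1 PS=0]
  L2: frame=0x3E idx=26 entry=0x3F007 [P=1 RW=1 US=1 PS=0]
  → PA=0x3F591  (3 entries read)
#1 VA=0x6C0200FE6 (w,user):
  L0: frame=0x3C idx=27 entry=0x42007 [P=1 RW=1 US=1 PS=0]
  L1: frame=0x42 idx=1 entry=0x4B000 [P=0 RW=0 US=0 PS=0]
  → PAGE_NOT_PRESENT  (2 entries read)
#2 VA=0x1C0000EA7 (r,kernel):
  L0: frame=0x3C idx=7 entry=0x43087 [P=1 RW=1 US=1 PS=1]
  → PA=0x43EA7 (huge @L0)  (1 entries read)
#3 VA=0x180A1DEAF (w,kernel):
  L0: frame=0x3C idx=6 entry=0x45007 [P=1 RW=1 US=1 PS=0]
  L1: frame=0x45 idx=5 entry=0x48007 [P=1 RW=1 US=1 PS=0]
  L2: frame=0x48 idx=29 entry=0x4C007 [P=1 RW=1 US=1 PS=0]
  → PA=0x4CEAF  (3 entries read)

Access #1 PA: FAULT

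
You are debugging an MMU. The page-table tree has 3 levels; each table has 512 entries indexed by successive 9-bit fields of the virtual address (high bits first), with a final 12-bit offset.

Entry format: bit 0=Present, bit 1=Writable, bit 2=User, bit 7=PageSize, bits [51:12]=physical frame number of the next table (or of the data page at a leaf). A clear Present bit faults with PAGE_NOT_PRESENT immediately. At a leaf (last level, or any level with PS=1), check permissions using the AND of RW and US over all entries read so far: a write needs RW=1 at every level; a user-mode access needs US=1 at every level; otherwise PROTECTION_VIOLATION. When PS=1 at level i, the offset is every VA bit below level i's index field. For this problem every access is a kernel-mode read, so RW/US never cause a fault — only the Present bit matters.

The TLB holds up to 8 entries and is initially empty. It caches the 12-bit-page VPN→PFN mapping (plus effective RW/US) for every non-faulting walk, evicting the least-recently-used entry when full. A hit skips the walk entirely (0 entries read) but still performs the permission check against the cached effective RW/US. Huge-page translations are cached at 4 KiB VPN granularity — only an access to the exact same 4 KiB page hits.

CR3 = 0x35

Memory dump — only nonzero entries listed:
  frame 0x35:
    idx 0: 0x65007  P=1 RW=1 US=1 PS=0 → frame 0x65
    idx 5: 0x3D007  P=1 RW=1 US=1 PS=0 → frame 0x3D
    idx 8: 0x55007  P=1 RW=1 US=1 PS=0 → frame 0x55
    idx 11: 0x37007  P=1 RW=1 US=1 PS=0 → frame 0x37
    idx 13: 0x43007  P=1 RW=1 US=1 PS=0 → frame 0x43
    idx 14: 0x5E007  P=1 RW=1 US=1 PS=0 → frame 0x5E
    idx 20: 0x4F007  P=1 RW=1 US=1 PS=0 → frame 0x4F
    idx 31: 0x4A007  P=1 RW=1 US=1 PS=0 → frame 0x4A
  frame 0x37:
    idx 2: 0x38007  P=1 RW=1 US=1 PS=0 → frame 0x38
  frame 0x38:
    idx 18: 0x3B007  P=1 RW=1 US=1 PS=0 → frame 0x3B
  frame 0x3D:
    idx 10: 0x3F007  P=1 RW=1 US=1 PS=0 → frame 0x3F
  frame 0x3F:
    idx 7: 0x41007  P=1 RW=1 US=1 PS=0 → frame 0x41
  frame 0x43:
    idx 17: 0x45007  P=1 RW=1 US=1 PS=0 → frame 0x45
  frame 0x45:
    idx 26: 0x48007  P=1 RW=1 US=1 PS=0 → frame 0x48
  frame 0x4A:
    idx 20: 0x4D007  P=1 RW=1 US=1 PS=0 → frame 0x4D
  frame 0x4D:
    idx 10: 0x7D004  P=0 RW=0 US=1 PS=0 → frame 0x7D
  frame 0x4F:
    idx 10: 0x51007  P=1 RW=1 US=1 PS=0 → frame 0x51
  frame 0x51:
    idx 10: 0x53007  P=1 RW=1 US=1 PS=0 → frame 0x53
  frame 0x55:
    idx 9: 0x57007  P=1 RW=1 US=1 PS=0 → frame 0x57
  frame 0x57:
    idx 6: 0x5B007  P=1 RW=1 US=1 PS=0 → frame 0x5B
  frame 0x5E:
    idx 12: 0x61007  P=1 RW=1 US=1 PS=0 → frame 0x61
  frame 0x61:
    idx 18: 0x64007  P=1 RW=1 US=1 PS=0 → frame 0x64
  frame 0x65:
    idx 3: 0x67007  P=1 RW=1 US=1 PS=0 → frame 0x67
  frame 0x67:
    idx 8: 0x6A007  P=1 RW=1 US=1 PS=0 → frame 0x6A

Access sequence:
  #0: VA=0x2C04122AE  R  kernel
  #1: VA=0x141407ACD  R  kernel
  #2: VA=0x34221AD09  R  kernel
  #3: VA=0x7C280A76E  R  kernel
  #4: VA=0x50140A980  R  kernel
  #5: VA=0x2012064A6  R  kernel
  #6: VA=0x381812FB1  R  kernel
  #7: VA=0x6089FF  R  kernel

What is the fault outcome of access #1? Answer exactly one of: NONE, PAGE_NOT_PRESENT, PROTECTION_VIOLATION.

Per-access translation:
#0 VA=0x2C04122AE (r,kernel):
  L0 @0x35[11] → 0x37007  P=1,RW=1,US=1,PS=0
  L1 @0x37[2] → 0x38007  P=1,RW=1,US=1,PS=0
  L2 @0x38[18] → 0x3B007  P=1,RW=1,US=1,PS=0
  ✓ 0x3B2AE  — 3 lookups
#1 VA=0x141407ACD (r,kernel):
  L0 @0x35[5] → 0x3D007  P=1,RW=1,US=1,PS=0
  L1 @0x3D[10] → 0x3F007  P=1,RW=1,US=1,PS=0
  L2 @0x3F[7] → 0x41007  P=1,RW=1,US=1,PS=0
  ✓ 0x41ACD  — 3 lookups
#2 VA=0x34221AD09 (r,kernel):
  L0 @0x35[13] → 0x43007  P=1,RW=1,US=1,PS=0
  L1 @0x43[17] → 0x45007  P=1,RW=1,US=1,PS=0
  L2 @0x45[26] → 0x48007  P=1,RW=1,US=1,PS=0
  ✓ 0x48D09  — 3 lookups
#3 VA=0x7C280A76E (r,kernel):
  L0 @0x35[31] → 0x4A007  P=1,RW=1,US=1,PS=0
  L1 @0x4A[20] → 0x4D007  P=1,RW=1,US=1,PS=0
  L2 @0x4D[10] → 0x7D004  P=0,RW=0,US=1,PS=0
  → PAGE_NOT_PRESENT  (3 entries read)
#4 VA=0x50140A980 (r,kernel):
  L0 @0x35[20] → 0x4F007  P=1,RW=1,US=1,PS=0
  L1 @0x4F[10] → 0x51007  P=1,RW=1,US=1,PS=0
  L2 @0x51[10] → 0x53007  P=1,RW=1,US=1,PS=0
  ✓ 0x53980  — 3 lookups
#5 VA=0x2012064A6 (r,kernel):
  L0 @0x35[8] → 0x55007  P=1,RW=1,US=1,PS=0
  L1 @0x55[9] → 0x57007  P=1,RW=1,US=1,PS=0
  L2 @0x57[6] → 0x5B007  P=1,RW=1,US=1,PS=0
  ✓ 0x5B4A6  — 3 lookups
#6 VA=0x381812FB1 (r,kernel):
  L0 @0x35[14] → 0x5E007  P=1,RW=1,US=1,PS=0
  L1 @0x5E[12] → 0x61007  P=1,RW=1,US=1,PS=0
  L2 @0x61[18] → 0x64007  P=1,RW=1,US=1,PS=0
  ✓ 0x64FB1  — 3 lookups
#7 VA=0x6089FF (r,kernel):
  L0 @0x35[0] → 0x65007  P=1,RW=1,US=1,PS=0
  L1 @0x65[3] → 0x67007  P=1,RW=1,US=1,PS=0
  L2 @0x67[8] → 0x6A007  P=1,RW=1,US=1,PS=0
  ✓ 0x6A9FF  — 3 lookups

Access #1 fault: NONE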